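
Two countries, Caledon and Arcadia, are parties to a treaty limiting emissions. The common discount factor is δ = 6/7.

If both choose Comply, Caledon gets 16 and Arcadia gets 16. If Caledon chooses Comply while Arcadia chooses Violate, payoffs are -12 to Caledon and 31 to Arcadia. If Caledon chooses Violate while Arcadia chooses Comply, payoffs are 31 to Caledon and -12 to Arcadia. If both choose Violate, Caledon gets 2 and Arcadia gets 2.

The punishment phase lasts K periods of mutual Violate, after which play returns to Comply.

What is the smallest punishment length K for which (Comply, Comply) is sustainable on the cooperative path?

No profitable deviation requires (16−2)(δ+…+δ^K) ≥ 31−16, i.e. δ+…+δ^K ≥ 15/14 ≈ 1.0714.
With δ = 6/7, the partial sums are K=1: 0.8571, K=2: 1.5918.
K = 2 is the first length at which the sum reaches 1.0714.

2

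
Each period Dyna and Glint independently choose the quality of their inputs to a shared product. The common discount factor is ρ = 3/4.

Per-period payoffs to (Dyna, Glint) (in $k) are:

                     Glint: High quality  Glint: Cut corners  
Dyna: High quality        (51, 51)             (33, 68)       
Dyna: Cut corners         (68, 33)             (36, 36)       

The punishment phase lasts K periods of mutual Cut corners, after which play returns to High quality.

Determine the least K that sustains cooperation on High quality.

2

No profitable deviation requires (51−36)(ρ+…+ρ^K) ≥ 68−51, i.e. ρ+…+ρ^K ≥ 17/15 ≈ 1.1333.
With ρ = 3/4, the partial sums are K=1: 0.7500, K=2: 1.3125.
K = 2 is the first length at which the sum reaches 1.1333.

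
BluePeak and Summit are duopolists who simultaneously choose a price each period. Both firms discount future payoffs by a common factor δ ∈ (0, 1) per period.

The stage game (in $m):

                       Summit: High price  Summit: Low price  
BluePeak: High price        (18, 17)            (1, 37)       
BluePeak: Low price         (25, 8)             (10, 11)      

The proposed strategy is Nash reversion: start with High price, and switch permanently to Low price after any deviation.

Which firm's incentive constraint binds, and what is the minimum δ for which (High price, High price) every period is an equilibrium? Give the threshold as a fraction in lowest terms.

BluePeak's threshold: (25−18)/(25−10) = 7/15.
Summit's threshold: (37−17)/(37−11) = 10/13.
7/15 < 10/13, so Summit binds and δ* = 10/13.

Summit; δ ≥ 10/13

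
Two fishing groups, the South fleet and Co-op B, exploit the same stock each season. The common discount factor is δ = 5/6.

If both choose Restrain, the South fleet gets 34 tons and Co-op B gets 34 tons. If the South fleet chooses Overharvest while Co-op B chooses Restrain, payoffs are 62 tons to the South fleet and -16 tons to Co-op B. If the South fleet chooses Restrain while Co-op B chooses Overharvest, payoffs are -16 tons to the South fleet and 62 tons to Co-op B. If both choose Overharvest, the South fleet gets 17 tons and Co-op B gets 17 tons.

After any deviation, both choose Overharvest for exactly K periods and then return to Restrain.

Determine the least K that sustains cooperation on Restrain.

Need Σ_{k=1}^{K} δ^k ≥ (62−34)/(34−17) = 1.6471 at δ = 5/6.
At K = 2 the sum is 1.5278 < 1.6471; at K = 3 it is 2.1065 ≥ 1.6471.
So the minimum punishment length is K = 3.

3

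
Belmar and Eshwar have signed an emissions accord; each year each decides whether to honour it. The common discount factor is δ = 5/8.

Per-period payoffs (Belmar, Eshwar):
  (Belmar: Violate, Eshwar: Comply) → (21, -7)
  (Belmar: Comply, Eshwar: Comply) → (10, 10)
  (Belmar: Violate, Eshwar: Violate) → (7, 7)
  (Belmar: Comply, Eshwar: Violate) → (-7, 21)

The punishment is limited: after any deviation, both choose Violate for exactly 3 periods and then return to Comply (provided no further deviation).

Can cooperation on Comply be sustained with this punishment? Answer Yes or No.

No

Comparing payoff streams over the 4 periods until play realigns: cooperate → 10(1+δ+…+δ^3); deviate → 21 + 7(δ+…+δ^3).
Cooperation is sustained iff (10−7)(δ+…+δ^3) ≥ 21−10.
δ+…+δ^3 = 5/8·(1−(5/8)^3)/(1−5/8) = 1.2598, and (21−10)/(10−7) = 3.6667.
1.2598 < 3.6667, so cooperation is not sustainable.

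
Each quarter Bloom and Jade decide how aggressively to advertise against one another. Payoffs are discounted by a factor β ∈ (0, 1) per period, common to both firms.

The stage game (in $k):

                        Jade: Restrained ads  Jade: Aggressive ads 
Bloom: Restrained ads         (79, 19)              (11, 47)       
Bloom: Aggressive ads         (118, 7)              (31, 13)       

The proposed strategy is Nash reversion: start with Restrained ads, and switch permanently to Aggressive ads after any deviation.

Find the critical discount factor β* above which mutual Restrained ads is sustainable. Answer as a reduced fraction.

Bloom: cooperation gives 79 each period; deviation gives 118 once then 31 forever.
  79/(1−β) ≥ 118 + 31β/(1−β) ⇒ β ≥ 39/87 = 13/29.
Jade: cooperation gives 19 each period; deviation gives 47 once then 13 forever.
  β ≥ 28/34 = 14/17.
Both must hold, so the binding constraint is Jade's: β ≥ 14/17.

14/17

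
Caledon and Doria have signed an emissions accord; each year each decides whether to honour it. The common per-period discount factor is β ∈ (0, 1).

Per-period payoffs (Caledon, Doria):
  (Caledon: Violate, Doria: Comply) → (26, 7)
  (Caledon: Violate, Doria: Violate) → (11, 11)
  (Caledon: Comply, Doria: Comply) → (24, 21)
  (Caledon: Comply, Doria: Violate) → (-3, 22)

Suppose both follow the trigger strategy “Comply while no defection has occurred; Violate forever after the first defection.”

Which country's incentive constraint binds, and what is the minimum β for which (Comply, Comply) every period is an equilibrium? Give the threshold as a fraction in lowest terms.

Caledon; β ≥ 2/15

Caledon: cooperation gives 24 each period; deviation gives 26 once then 11 forever.
  24/(1−β) ≥ 26 + 11β/(1−β) ⇒ β ≥ 2/15.
Doria: cooperation gives 21 each period; deviation gives 22 once then 11 forever.
  β ≥ 1/11.
Both must hold, so the binding constraint is Caledon's: β ≥ 2/15.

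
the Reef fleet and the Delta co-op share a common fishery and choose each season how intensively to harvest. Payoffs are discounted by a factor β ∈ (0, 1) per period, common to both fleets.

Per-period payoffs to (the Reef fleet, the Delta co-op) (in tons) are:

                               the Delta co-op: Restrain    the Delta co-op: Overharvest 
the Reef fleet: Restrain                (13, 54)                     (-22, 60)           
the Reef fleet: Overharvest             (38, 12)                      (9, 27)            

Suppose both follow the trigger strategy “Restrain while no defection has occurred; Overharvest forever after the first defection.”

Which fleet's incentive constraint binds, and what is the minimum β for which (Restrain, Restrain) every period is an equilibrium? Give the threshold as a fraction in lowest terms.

the Reef fleet: cooperation gives 13 each period; deviation gives 38 once then 9 forever.
  13/(1−β) ≥ 38 + 9β/(1−β) ⇒ β ≥ 25/29.
the Delta co-op: cooperation gives 54 each period; deviation gives 60 once then 27 forever.
  β ≥ 6/33 = 2/11.
Both must hold, so the binding constraint is the Reef fleet's: β ≥ 25/29.

the Reef fleet; β ≥ 25/29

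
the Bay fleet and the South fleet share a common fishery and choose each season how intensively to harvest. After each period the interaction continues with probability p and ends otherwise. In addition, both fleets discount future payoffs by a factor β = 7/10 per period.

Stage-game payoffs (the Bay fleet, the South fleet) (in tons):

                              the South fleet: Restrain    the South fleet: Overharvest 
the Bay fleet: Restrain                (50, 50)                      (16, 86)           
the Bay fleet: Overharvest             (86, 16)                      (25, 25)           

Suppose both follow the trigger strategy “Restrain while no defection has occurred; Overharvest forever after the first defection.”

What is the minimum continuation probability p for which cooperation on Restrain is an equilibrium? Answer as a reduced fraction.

With continuation probability p and discount β, the effective per-period discount factor is βp.
Grim-trigger IC: βp ≥ (86−50)/(86−25) = 36/61.
So p ≥ (36/61)/(7/10) = 360/427.

360/427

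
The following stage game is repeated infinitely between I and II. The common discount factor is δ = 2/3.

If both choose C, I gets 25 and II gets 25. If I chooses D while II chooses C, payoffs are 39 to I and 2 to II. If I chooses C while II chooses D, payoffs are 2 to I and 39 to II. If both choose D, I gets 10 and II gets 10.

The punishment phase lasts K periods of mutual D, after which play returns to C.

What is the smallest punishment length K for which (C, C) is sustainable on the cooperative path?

Need Σ_{k=1}^{K} δ^k ≥ (39−25)/(25−10) = 0.9333 at δ = 2/3.
At K = 1 the sum is 0.6667 < 0.9333; at K = 2 it is 1.1111 ≥ 0.9333.
So the minimum punishment length is K = 2.

2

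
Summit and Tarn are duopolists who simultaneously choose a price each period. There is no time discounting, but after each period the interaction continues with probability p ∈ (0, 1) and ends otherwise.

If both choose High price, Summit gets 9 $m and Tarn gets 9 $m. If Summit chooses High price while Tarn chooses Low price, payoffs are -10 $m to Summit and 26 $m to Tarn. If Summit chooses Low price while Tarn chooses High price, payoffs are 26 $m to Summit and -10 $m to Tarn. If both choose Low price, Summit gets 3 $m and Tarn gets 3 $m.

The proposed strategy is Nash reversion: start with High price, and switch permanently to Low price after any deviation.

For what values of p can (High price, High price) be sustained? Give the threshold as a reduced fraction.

Expected cooperation value is 9 + p·9 + p²·9 + … = 9/(1−p); deviation gives 26 + p·3/(1−p).
9 ≥ 26(1−p) + 3p ⇒ 23p ≥ 17 ⇒ p ≥ 17/23.

17/23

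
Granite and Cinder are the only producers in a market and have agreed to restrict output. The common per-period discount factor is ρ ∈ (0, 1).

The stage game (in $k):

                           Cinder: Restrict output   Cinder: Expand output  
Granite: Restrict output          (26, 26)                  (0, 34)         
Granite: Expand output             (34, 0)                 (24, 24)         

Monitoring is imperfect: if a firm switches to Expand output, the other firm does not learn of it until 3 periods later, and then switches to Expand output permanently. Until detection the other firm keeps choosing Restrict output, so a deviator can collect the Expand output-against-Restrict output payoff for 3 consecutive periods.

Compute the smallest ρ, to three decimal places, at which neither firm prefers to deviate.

0.928

A deviator earns 34 for 3 periods, then 24 forever; cooperating earns 26 forever. Multiplying the IC by (1−ρ):
26 ≥ 34(1−ρ^3) + 24ρ^3, so 10·ρ^3 ≥ 8 and ρ^3 ≥ 4/5.
ρ ≥ (4/5)^(1/3) ≈ 0.928.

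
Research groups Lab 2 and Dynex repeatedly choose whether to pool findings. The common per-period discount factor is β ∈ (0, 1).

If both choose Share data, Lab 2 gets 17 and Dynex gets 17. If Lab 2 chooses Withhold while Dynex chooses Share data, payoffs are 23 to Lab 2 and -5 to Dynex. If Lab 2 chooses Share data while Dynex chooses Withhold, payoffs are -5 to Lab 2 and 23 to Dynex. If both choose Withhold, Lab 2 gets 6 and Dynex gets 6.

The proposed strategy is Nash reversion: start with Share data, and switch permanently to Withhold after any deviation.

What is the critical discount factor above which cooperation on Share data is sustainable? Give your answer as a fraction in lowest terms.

6/17

17/(1−β) ≥ 23 + 6β/(1−β)
17 ≥ 23 − 17β
β ≥ 6/17.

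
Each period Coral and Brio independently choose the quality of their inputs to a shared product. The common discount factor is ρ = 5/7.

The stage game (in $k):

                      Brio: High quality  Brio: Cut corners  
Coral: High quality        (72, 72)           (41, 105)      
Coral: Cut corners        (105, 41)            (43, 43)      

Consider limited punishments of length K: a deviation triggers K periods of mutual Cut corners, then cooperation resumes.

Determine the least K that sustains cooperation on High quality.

IC: ρ(1−ρ^K)/(1−ρ) ≥ (105−72)/(72−43) = 33/29.
With ρ = 5/7: need 1 − ρ^K ≥ 33/29·(1−5/7)/(5/7), i.e. ρ^K ≤ 0.5448.
Since (5/7)^1 = 0.7143 and (5/7)^2 = 0.5102, the smallest such K is 2.

2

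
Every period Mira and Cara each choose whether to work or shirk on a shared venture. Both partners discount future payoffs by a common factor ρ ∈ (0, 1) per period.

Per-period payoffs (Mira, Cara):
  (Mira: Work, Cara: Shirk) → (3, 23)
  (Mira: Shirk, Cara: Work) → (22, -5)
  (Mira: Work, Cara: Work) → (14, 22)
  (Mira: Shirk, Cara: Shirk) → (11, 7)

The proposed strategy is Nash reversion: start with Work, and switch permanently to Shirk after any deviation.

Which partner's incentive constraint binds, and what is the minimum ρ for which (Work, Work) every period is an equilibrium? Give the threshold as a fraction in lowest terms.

Mira; ρ ≥ 8/11

Mira: cooperation gives 14 each period; deviation gives 22 once then 11 forever.
  14/(1−ρ) ≥ 22 + 11ρ/(1−ρ) ⇒ ρ ≥ 8/11.
Cara: cooperation gives 22 each period; deviation gives 23 once then 7 forever.
  ρ ≥ 1/16.
Both must hold, so the binding constraint is Mira's: ρ ≥ 8/11.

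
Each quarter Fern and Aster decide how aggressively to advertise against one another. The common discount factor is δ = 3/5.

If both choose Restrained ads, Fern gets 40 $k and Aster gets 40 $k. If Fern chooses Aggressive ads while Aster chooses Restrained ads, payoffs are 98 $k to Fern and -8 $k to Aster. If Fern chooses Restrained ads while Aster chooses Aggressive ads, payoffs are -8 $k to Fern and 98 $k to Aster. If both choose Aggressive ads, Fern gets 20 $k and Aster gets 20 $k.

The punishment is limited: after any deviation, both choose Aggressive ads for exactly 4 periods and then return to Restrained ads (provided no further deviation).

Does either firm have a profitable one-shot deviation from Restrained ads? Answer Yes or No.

IC: δ+…+δ^4 ≥ (98−40)/(40−20) = 29/10.
At δ = 3/5: partial sum = 1.3056 < 2.9000. Cooperation not sustainable.

Yes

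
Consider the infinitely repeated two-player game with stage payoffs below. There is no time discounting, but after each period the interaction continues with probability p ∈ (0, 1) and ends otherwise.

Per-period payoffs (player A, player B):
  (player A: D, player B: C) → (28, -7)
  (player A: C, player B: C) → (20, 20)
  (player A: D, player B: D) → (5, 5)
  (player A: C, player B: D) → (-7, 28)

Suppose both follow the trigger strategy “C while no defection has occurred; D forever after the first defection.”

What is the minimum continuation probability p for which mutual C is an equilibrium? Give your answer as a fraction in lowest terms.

Expected cooperation value is 20 + p·20 + p²·20 + … = 20/(1−p); deviation gives 28 + p·5/(1−p).
20 ≥ 28(1−p) + 5p ⇒ 23p ≥ 8 ⇒ p ≥ 8/23.

8/23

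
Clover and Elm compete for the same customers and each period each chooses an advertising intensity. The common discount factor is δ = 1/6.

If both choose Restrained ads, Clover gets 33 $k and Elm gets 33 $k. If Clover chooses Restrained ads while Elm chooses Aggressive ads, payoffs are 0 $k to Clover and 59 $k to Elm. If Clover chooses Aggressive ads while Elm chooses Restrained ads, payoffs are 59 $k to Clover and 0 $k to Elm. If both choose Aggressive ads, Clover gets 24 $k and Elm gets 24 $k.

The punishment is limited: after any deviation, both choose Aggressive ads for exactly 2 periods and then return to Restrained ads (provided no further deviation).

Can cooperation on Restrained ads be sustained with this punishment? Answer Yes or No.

IC: δ+…+δ^2 ≥ (59−33)/(33−24) = 26/9.
At δ = 1/6: partial sum = 0.1944 < 2.8889. Cooperation not sustainable.

No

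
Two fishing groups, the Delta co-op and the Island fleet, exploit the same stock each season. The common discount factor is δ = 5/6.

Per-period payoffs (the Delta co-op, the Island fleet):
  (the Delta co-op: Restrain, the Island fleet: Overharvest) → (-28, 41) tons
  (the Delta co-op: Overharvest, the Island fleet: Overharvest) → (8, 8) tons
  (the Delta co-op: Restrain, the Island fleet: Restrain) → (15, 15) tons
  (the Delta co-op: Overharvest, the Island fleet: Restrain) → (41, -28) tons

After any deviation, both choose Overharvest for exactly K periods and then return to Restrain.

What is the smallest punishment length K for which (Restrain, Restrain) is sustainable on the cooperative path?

No profitable deviation requires (15−8)(δ+…+δ^K) ≥ 41−15, i.e. δ+…+δ^K ≥ 26/7 ≈ 3.7143.
With δ = 5/6, the partial sums are K=1: 0.8333, K=2: 1.5278, …, K=6: 3.3255, K=7: 3.6046, K=8: 3.8372.
K = 8 is the first length at which the sum reaches 3.7143.

8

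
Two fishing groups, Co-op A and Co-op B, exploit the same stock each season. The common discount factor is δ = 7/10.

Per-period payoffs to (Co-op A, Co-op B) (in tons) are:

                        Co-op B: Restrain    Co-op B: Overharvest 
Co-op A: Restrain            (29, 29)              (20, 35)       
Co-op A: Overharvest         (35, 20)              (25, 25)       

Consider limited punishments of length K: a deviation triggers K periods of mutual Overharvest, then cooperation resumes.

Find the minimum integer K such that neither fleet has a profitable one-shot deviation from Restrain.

Need Σ_{k=1}^{K} δ^k ≥ (35−29)/(29−25) = 1.5000 at δ = 7/10.
At K = 2 the sum is 1.1900 < 1.5000; at K = 3 it is 1.5330 ≥ 1.5000.
So the minimum punishment length is K = 3.

3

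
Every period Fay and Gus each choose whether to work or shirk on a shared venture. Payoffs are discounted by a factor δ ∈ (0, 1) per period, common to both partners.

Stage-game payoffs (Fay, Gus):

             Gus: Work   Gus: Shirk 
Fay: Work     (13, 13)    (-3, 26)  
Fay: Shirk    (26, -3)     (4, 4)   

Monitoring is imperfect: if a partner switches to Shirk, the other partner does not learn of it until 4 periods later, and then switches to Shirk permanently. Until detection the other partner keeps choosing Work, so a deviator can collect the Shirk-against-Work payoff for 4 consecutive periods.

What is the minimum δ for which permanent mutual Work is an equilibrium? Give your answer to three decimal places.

The best deviation is to choose Shirk for all 4 undetected periods, earning 26 each, then 4 forever once detected.
Deviation value: 26(1−δ^4)/(1−δ) + 4δ^4/(1−δ); cooperation value: 13/(1−δ).
IC: 13 ≥ 26(1−δ^4) + 4δ^4 = 26 − 22δ^4.
So δ^4 ≥ 13/22, giving δ ≥ (13/22)^(1/4) ≈ 0.877.

0.877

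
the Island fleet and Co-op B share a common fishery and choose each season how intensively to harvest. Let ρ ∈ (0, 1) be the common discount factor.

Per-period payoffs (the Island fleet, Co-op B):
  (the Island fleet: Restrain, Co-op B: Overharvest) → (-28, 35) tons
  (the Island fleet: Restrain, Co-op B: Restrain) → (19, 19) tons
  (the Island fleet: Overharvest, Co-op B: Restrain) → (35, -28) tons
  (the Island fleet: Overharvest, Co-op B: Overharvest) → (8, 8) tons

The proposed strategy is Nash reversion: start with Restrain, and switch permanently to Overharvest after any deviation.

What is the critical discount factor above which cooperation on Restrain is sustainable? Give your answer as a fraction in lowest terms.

16/27

19/(1−ρ) ≥ 35 + 8ρ/(1−ρ)
19 ≥ 35 − 27ρ
ρ ≥ 16/27.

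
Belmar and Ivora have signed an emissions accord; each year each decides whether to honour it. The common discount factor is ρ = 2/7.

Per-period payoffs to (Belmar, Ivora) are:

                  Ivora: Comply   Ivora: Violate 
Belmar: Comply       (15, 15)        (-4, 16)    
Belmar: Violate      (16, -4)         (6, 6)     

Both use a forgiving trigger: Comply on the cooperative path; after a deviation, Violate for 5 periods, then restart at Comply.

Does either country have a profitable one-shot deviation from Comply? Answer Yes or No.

Comparing payoff streams over the 6 periods until play realigns: cooperate → 15(1+ρ+…+ρ^5); deviate → 16 + 6(ρ+…+ρ^5).
Cooperation is sustained iff (15−6)(ρ+…+ρ^5) ≥ 16−15.
ρ+…+ρ^5 = 2/7·(1−(2/7)^5)/(1−2/7) = 0.3992, and (16−15)/(15−6) = 0.1111.
0.3992 ≥ 0.1111, so cooperation is sustainable.

No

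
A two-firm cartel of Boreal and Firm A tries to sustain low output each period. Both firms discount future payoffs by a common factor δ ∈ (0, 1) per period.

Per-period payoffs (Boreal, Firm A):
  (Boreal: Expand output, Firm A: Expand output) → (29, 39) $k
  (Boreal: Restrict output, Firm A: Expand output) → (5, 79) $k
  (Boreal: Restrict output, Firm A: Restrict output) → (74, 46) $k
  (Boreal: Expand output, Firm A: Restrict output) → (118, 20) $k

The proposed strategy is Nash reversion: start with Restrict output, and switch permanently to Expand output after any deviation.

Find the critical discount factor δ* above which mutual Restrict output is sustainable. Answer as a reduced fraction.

For Boreal: deviation gain 118−74 = 44, per-period punishment loss 74−29 = 45. IC gives δ ≥ 44/89.
For Firm A: gain 33, loss 7 per period, so δ ≥ 33/40.
The tighter constraint is Firm A's, so cooperation needs δ ≥ 33/40.

33/40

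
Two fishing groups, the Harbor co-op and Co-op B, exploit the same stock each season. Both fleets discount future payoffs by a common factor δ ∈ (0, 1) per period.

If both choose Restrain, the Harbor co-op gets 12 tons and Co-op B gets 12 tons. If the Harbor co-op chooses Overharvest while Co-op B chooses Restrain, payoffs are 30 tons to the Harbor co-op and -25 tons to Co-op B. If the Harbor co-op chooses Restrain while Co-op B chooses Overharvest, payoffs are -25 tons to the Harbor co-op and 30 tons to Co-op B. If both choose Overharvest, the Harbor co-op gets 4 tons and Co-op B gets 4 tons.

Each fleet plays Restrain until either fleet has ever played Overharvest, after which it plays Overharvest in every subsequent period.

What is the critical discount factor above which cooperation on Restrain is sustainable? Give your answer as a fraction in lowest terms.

12/(1−δ) ≥ 30 + 4δ/(1−δ)
12 ≥ 30 − 26δ
δ ≥ 18/26 = 9/13.

9/13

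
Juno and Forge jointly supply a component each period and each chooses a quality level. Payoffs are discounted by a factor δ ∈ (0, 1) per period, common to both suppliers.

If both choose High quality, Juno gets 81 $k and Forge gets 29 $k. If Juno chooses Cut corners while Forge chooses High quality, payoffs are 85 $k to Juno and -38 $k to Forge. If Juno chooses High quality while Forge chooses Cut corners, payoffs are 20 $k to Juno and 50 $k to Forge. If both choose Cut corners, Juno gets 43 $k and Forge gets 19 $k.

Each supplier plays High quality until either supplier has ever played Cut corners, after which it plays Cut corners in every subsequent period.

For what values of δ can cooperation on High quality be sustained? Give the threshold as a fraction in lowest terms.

Juno's threshold: (85−81)/(85−43) = 2/21.
Forge's threshold: (50−29)/(50−19) = 21/31.
2/21 < 21/31, so Forge binds and δ* = 21/31.

21/31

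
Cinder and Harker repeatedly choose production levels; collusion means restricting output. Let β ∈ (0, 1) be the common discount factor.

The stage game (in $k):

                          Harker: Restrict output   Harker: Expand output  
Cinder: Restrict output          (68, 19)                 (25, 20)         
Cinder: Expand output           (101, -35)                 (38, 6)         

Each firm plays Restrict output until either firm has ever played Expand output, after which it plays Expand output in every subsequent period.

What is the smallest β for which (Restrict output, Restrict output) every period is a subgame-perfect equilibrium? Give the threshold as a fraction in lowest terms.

11/21

Cinder's threshold: (101−68)/(101−38) = 11/21.
Harker's threshold: (20−19)/(20−6) = 1/14.
11/21 > 1/14, so Cinder binds and β* = 11/21.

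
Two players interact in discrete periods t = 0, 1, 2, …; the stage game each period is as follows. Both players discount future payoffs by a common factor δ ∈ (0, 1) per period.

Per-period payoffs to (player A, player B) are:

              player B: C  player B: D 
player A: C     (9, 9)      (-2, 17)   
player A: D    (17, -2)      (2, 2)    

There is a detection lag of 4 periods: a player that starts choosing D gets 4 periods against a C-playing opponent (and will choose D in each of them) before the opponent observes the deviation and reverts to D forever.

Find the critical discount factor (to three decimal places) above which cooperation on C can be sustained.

A deviator earns 17 for 4 periods, then 2 forever; cooperating earns 9 forever. Multiplying the IC by (1−δ):
9 ≥ 17(1−δ^4) + 2δ^4, so 15·δ^4 ≥ 8 and δ^4 ≥ 8/15.
δ ≥ (8/15)^(1/4) ≈ 0.855.

0.855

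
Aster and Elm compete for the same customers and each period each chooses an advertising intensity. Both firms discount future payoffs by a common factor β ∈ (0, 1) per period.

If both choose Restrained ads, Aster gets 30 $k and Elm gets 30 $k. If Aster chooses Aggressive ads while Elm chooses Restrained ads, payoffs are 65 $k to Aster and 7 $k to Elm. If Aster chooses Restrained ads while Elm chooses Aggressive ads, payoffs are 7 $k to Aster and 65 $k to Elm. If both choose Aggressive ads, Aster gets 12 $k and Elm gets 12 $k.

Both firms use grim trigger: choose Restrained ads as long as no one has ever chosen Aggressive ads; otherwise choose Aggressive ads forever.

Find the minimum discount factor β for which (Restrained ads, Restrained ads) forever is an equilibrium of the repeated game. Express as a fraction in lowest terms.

35/53

30/(1−β) ≥ 65 + 12β/(1−β)
30 ≥ 65 − 53β
β ≥ 35/53.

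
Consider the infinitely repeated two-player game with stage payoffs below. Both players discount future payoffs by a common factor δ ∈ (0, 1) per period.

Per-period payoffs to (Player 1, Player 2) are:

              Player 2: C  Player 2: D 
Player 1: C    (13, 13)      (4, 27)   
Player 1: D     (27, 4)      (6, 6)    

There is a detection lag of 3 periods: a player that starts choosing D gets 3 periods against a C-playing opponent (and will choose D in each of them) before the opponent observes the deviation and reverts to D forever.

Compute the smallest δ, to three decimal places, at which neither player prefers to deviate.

0.874

A deviator earns 27 for 3 periods, then 6 forever; cooperating earns 13 forever. Multiplying the IC by (1−δ):
13 ≥ 27(1−δ^3) + 6δ^3, so 21·δ^3 ≥ 14 and δ^3 ≥ 2/3.
δ ≥ (2/3)^(1/3) ≈ 0.874.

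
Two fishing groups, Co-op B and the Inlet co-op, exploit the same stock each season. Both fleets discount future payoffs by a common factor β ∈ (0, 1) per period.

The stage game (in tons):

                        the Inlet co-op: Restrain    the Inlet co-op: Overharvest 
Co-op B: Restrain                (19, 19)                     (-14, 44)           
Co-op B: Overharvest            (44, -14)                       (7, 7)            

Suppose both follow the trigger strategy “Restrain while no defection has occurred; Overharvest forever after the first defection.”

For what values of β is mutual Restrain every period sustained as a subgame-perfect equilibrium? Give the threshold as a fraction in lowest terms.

25/37

One-period gain from deviating is 44 − 19 = 25. The loss is 19 − 7 = 12 in every subsequent period, with present value 12·β/(1−β).
Deviation is unprofitable when 12·β/(1−β) ≥ 25, i.e. β/(1−β) ≥ 25/12.
Equivalently β ≥ 25/(25+12) = 25/37.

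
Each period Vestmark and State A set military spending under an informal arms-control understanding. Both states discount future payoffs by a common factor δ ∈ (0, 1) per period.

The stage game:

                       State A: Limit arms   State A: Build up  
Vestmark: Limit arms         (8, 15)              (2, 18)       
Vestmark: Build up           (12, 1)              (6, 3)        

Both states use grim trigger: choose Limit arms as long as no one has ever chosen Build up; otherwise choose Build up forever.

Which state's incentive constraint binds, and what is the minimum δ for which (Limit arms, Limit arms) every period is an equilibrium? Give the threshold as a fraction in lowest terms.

For Vestmark: deviation gain 12−8 = 4, per-period punishment loss 8−6 = 2. IC gives δ ≥ 4/6 = 2/3.
For State A: gain 3, loss 12 per period, so δ ≥ 3/15 = 1/5.
The tighter constraint is Vestmark's, so cooperation needs δ ≥ 2/3.

Vestmark; δ ≥ 2/3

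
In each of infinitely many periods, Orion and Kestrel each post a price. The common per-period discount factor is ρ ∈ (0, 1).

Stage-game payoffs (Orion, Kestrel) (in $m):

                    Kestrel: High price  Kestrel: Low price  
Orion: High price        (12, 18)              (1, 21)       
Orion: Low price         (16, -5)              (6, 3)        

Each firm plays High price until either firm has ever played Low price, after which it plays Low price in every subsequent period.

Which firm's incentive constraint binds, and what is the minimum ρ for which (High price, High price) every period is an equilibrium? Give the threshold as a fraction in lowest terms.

Orion: cooperation gives 12 each period; deviation gives 16 once then 6 forever.
  12/(1−ρ) ≥ 16 + 6ρ/(1−ρ) ⇒ ρ ≥ 4/10 = 2/5.
Kestrel: cooperation gives 18 each period; deviation gives 21 once then 3 forever.
  ρ ≥ 3/18 = 1/6.
Both must hold, so the binding constraint is Orion's: ρ ≥ 2/5.

Orion; ρ ≥ 2/5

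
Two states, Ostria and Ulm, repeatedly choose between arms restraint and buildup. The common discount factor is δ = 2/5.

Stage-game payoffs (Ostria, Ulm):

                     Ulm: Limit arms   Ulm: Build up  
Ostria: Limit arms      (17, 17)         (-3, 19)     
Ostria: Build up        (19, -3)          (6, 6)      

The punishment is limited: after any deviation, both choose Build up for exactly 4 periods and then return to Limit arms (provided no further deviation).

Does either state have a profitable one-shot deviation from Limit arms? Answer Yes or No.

Comparing payoff streams over the 5 periods until play realigns: cooperate → 17(1+δ+…+δ^4); deviate → 19 + 6(δ+…+δ^4).
Cooperation is sustained iff (17−6)(δ+…+δ^4) ≥ 19−17.
δ+…+δ^4 = 2/5·(1−(2/5)^4)/(1−2/5) = 0.6496, and (19−17)/(17−6) = 0.1818.
0.6496 ≥ 0.1818, so cooperation is sustainable.

No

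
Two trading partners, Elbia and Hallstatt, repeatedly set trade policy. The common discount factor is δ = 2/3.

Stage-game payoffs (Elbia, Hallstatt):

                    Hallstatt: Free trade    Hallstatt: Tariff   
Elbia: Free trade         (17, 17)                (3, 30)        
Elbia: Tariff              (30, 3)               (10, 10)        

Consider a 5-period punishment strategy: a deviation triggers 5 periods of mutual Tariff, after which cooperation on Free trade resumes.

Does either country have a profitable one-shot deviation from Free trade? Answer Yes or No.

Yes

Comparing payoff streams over the 6 periods until play realigns: cooperate → 17(1+δ+…+δ^5); deviate → 30 + 10(δ+…+δ^5).
Cooperation is sustained iff (17−10)(δ+…+δ^5) ≥ 30−17.
δ+…+δ^5 = 2/3·(1−(2/3)^5)/(1−2/3) = 1.7366, and (30−17)/(17−10) = 1.8571.
1.7366 < 1.8571, so cooperation is not sustainable.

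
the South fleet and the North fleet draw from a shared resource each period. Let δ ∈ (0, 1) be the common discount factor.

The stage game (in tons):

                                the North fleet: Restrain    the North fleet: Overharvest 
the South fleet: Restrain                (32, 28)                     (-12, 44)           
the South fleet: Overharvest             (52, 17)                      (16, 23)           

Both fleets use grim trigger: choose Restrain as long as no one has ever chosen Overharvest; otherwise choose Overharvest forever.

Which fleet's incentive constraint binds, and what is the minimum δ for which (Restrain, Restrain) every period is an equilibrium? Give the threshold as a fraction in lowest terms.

the North fleet; δ ≥ 16/21

the South fleet's threshold: (52−32)/(52−16) = 5/9.
the North fleet's threshold: (44−28)/(44−23) = 16/21.
5/9 < 16/21, so the North fleet binds and δ* = 16/21.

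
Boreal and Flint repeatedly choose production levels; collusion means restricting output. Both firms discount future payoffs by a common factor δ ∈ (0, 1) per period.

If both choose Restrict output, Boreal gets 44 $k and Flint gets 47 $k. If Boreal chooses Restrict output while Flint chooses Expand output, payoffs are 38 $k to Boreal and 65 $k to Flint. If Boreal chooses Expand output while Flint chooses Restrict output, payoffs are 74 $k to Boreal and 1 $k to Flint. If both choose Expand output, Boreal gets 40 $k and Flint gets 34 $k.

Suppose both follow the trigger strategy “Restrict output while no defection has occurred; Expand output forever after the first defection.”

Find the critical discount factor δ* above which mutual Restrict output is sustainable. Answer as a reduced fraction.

Boreal: cooperation gives 44 each period; deviation gives 74 once then 40 forever.
  44/(1−δ) ≥ 74 + 40δ/(1−δ) ⇒ δ ≥ 30/34 = 15/17.
Flint: cooperation gives 47 each period; deviation gives 65 once then 34 forever.
  δ ≥ 18/31.
Both must hold, so the binding constraint is Boreal's: δ ≥ 15/17.

15/17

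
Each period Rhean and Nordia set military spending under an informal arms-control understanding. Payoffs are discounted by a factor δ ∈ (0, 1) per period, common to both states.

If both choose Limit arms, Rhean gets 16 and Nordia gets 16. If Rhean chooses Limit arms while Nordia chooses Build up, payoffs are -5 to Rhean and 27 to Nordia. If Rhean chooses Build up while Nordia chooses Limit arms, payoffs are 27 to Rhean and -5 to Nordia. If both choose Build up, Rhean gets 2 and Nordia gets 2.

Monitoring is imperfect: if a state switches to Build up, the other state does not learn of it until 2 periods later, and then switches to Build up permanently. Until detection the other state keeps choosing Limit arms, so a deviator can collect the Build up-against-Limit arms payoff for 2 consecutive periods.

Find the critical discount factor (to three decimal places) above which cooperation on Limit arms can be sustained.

0.663

Deviating for the 2 undetected periods gains 27−16 = 11 per period over cooperation, then loses 16−2 = 14 per period forever once punishment starts.
Gain: 11(1 + δ + … + δ^1); loss: 14·δ^2/(1−δ).
No profitable deviation ⇔ 11(1−δ^2) ≤ 14·δ^2, i.e. δ^2 ≥ 11/(11+14) = 11/25.
Hence δ ≥ (11/25)^(1/2) ≈ 0.663.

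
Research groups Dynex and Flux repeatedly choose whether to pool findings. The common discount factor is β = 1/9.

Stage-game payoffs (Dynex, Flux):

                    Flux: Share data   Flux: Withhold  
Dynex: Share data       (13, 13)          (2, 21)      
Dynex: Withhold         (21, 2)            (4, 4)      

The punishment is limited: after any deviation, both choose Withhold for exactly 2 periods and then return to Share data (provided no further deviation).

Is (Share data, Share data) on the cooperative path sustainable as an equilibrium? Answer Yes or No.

No

Comparing payoff streams over the 3 periods until play realigns: cooperate → 13(1+β+…+β^2); deviate → 21 + 4(β+…+β^2).
Cooperation is sustained iff (13−4)(β+…+β^2) ≥ 21−13.
β+…+β^2 = 1/9·(1−(1/9)^2)/(1−1/9) = 0.1235, and (21−13)/(13−4) = 0.8889.
0.1235 < 0.8889, so cooperation is not sustainable.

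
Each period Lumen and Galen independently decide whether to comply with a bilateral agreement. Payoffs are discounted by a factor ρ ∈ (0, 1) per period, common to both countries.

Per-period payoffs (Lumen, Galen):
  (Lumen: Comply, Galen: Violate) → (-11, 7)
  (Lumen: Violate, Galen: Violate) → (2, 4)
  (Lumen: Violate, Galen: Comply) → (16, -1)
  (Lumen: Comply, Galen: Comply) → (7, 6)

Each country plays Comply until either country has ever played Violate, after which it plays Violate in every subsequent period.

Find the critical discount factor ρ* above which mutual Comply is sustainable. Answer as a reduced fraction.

9/14

For Lumen: deviation gain 16−7 = 9, per-period punishment loss 7−2 = 5. IC gives ρ ≥ 9/14.
For Galen: gain 1, loss 2 per period, so ρ ≥ 1/3.
The tighter constraint is Lumen's, so cooperation needs ρ ≥ 9/14.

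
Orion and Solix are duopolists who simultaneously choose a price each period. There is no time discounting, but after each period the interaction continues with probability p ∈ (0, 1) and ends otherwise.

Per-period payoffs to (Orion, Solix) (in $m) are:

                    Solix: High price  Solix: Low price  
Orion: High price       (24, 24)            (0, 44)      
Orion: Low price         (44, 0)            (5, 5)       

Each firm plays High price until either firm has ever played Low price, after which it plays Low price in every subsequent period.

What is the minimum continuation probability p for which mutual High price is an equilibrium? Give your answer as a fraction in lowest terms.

Expected cooperation value is 24 + p·24 + p²·24 + … = 24/(1−p); deviation gives 44 + p·5/(1−p).
24 ≥ 44(1−p) + 5p ⇒ 39p ≥ 20 ⇒ p ≥ 20/39.

20/39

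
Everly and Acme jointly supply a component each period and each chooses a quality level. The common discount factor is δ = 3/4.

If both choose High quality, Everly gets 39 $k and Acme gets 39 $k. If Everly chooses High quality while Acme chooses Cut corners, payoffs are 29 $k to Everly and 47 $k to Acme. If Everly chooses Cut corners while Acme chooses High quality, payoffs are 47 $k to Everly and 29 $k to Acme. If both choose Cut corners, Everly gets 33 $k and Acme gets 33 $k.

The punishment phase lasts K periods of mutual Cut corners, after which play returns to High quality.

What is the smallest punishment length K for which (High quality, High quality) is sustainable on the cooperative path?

IC: δ(1−δ^K)/(1−δ) ≥ (47−39)/(39−33) = 4/3.
With δ = 3/4: need 1 − δ^K ≥ 4/3·(1−3/4)/(3/4), i.e. δ^K ≤ 0.5556.
Since (3/4)^2 = 0.5625 and (3/4)^3 = 0.4219, the smallest such K is 3.

3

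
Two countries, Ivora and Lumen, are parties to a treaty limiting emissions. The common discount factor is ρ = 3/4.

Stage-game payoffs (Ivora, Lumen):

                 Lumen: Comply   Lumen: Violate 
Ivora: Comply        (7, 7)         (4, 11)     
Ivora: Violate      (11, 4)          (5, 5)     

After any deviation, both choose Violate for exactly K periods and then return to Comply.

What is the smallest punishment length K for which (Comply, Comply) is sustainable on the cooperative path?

No profitable deviation requires (7−5)(ρ+…+ρ^K) ≥ 11−7, i.e. ρ+…+ρ^K ≥ 2 ≈ 2.0000.
With ρ = 3/4, the partial sums are K=1: 0.7500, K=2: 1.3125, K=3: 1.7344, K=4: 2.0508.
K = 4 is the first length at which the sum reaches 2.0000.

4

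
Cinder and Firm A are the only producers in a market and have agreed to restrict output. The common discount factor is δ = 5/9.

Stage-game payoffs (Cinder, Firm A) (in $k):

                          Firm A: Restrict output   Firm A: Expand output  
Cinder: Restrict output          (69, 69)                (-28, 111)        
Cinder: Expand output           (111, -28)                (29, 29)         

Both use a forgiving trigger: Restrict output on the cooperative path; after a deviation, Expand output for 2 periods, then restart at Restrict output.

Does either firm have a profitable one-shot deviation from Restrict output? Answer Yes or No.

A one-shot deviation gives 111 now, then 29 for 2 periods, then back to 69.
Gain from deviating: (111−69) today; loss: (69−29) in each of the next 2 periods.
No-deviation condition: (69−29)(δ+…+δ^2) ≥ 111−69, i.e. δ+…+δ^2 ≥ 21/20.
At δ = 5/9: δ+…+δ^2 = 0.8642 < 1.0500.
So cooperation is not sustainable.

Yes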